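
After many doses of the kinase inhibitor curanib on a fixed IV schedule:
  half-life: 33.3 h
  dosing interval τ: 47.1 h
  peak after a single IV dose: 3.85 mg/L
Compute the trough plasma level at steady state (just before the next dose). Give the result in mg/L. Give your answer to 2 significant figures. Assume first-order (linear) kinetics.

2.3 mg/L

k = ln2 / t½ = 0.693147 / 33.3 = 0.02082 h⁻¹
e^(−kτ) = e^(−0.02082 × 47.1) = 0.3751
Accumulation ratio R = 1 / (1 − e^(−kτ)) = 1 / (1 − 0.3751) = 1.600
Steady-state trough = C₀ × R × e^(−kτ) = 3.85 × 1.600 × 0.3751 = 2.311 mg/L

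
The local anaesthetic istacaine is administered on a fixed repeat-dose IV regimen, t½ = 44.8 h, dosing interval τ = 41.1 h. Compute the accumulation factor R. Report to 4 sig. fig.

2.125

k = ln2 / t½ = 0.693147 / 44.8 = 0.01547 h⁻¹
e^(−kτ) = e^(−0.01547 × 41.1) = 0.5295
Accumulation ratio R = 1 / (1 − e^(−kτ)) = 1 / (1 − 0.5295) = 2.125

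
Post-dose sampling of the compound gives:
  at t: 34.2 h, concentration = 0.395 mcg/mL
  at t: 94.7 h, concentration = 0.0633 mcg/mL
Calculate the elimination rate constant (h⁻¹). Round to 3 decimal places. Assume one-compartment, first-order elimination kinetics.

k = ln(C₁/C₂) / (t₂ − t₁) = ln(0.395/0.0633) / (94.7 − 34.2)
  = 1.831 / 60.50 = 0.03026 h⁻¹

0.030 h⁻¹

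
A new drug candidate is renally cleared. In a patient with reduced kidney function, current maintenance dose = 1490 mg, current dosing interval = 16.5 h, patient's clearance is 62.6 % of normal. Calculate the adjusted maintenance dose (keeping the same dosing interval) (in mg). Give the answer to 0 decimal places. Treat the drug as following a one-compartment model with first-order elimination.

933 mg

To keep the same average steady-state level, dosing rate must scale with clearance.
CL ratio = 62.6 / 100 = 0.6260
New dose (same interval) = 1490 × 0.6260 = 932.7 mg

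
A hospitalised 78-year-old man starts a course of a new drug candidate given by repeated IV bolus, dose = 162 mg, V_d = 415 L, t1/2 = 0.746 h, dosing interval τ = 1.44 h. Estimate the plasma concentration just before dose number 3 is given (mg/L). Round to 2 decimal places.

0.13 mg/L

C₀ per dose = Dose / Vd = 162 / 415 = 0.3904 mg/L
k = ln2 / t½ = 0.693147 / 0.746 = 0.9292 h⁻¹
Fraction remaining after one interval: r = e^(−kτ) = e^(−0.9292 × 1.44) = 0.2624
Before dose 3, 2 doses have been given (aged 1τ, 2τ).
C_trough = C₀ × (r + r²) = 0.3904 × (0.2624 + 0.06885) = 0.1293 mg/L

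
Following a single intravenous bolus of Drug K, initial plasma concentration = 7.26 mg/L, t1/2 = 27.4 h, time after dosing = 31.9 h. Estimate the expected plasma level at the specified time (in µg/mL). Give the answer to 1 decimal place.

3.2 µg/mL

k = ln2 / t½ = 0.693147 / 27.4 = 0.02530 h⁻¹
C = C₀ · e^(−k·t) = 7.260 × e^(−0.02530 × 31.9)
  = 7.260 × 0.4462 = 3.239 mg/L
(3.239 mg/L = 3.239 µg/mL)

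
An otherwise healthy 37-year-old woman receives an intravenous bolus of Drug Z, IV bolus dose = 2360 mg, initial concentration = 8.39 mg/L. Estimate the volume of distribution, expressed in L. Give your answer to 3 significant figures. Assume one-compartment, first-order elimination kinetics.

Vd = Dose / C₀ = 2360 / 8.39 = 281.3 L

281 L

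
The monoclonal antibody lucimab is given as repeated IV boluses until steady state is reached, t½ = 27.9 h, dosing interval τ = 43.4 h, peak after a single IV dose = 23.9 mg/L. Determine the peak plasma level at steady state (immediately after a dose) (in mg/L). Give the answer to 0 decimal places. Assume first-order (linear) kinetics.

36 mg/L

k = ln2 / t½ = 0.693147 / 27.9 = 0.02484 h⁻¹
e^(−kτ) = e^(−0.02484 × 43.4) = 0.3403
Accumulation ratio R = 1 / (1 − e^(−kτ)) = 1 / (1 − 0.3403) = 1.516
Steady-state peak = C₀ × R = 23.9 × 1.516 = 36.23 mg/L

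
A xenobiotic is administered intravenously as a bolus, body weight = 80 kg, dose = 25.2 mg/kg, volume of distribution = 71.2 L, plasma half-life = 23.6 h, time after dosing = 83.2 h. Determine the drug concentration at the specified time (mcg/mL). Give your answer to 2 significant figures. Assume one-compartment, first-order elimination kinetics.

2.5 mcg/mL

Total dose = 25.2 × 80 = 2016 mg
C₀ = Dose / Vd = 2016 / 71.2 = 28.31 mg/L
k = ln2 / t½ = 0.693147 / 23.6 = 0.02937 h⁻¹
C = C₀ · e^(−k·t) = 28.31 × e^(−0.02937 × 83.2)
  = 28.31 × 0.08685 = 2.459 mg/L
(2.459 mg/L = 2.459 mcg/mL)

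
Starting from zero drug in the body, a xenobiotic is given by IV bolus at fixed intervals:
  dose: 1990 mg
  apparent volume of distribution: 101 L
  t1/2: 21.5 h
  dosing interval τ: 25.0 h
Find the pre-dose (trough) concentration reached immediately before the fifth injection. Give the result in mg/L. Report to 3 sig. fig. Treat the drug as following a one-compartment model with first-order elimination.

C₀ per dose = Dose / Vd = 1990 / 101 = 19.70 mg/L
k = ln2 / t½ = 0.693147 / 21.5 = 0.03224 h⁻¹
Fraction remaining after one interval: r = e^(−kτ) = e^(−0.03224 × 25.0) = 0.4466
Before dose 5, 4 doses have been given (aged 1τ, 2τ, 3τ, 4τ).
C_trough = C₀ × (r + r² + … + r^4) = C₀ × r(1−r^4)/(1−r)
        = 19.70 × 0.4466 × (1 − 0.03978) / (1 − 0.4466) = 15.27 mg/L

15.3 mg/L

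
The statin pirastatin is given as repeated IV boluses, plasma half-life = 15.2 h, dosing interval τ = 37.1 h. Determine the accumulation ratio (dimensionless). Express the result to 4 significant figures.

k = ln2 / t½ = 0.693147 / 15.2 = 0.04560 h⁻¹
e^(−kτ) = e^(−0.04560 × 37.1) = 0.1842
Accumulation ratio R = 1 / (1 − e^(−kτ)) = 1 / (1 − 0.1842) = 1.226

1.226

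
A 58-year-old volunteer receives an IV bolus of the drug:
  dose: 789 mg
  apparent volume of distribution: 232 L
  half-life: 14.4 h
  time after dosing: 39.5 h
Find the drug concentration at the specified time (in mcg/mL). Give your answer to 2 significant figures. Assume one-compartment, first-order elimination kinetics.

0.51 mcg/mL

C₀ = Dose / Vd = 789.0 / 232 = 3.401 mg/L
k = ln2 / t½ = 0.693147 / 14.4 = 0.04814 h⁻¹
C = C₀ · e^(−k·t) = 3.401 × e^(−0.04814 × 39.5)
  = 3.401 × 0.1493 = 0.5078 mg/L
(0.5078 mg/L = 0.5078 mcg/mL)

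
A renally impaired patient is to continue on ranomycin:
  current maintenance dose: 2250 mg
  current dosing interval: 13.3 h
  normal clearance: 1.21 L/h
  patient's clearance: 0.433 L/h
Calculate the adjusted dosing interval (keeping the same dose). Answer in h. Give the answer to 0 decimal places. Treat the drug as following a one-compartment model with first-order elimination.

37 h

To keep the same average steady-state level, dosing rate must scale with clearance.
CL ratio = 0.433 / 1.21 = 0.3579
New interval (same dose) = 13.3 / 0.3579 = 37.16 h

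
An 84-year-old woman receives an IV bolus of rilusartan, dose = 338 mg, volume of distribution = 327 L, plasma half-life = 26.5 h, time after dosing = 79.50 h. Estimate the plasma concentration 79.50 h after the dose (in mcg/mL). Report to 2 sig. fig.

C₀ = Dose / Vd = 338.0 / 327 = 1.034 mg/L
k = ln2 / t½ = 0.693147 / 26.5 = 0.02616 h⁻¹
t / t½ = 79.50 / 26.5 = 3 half-lives
C = C₀ × (1/2)^3 = 1.034 × 0.1250 = 0.1293 mg/L
(0.1293 mg/L = 0.1293 mcg/mL)

0.13 mcg/mL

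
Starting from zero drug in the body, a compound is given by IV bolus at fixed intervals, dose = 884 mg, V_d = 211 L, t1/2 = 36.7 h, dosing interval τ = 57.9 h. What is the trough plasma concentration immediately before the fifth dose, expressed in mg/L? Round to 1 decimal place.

C₀ per dose = Dose / Vd = 884 / 211 = 4.190 mg/L
k = ln2 / t½ = 0.693147 / 36.7 = 0.01889 h⁻¹
Fraction remaining after one interval: r = e^(−kτ) = e^(−0.01889 × 57.9) = 0.3350
Before dose 5, 4 doses have been given (aged 1τ, 2τ, 3τ, 4τ).
C_trough = C₀ × (r + r² + … + r^4) = C₀ × r(1−r^4)/(1−r)
        = 4.190 × 0.3350 × (1 − 0.01259) / (1 − 0.3350) = 2.084 mg/L

2.1 mg/L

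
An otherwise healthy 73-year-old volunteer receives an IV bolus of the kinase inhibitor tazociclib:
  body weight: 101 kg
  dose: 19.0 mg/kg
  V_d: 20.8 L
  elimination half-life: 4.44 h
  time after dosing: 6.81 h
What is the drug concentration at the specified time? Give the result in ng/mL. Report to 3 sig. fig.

Total dose = 19.0 × 101 = 1919 mg
C₀ = Dose / Vd = 1919 / 20.8 = 92.26 mg/L
k = ln2 / t½ = 0.693147 / 4.44 = 0.1561 h⁻¹
C = C₀ · e^(−k·t) = 92.26 × e^(−0.1561 × 6.81)
  = 92.26 × 0.3454 = 31.87 mg/L
Convert: 31.87 mg/L × 1000 = 31870 ng/mL

31900 ng/mL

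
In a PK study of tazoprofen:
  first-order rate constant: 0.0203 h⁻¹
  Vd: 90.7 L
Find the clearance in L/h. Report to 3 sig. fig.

1.84 L/h

CL = k × Vd = 0.0203 × 90.7 = 1.841 L/h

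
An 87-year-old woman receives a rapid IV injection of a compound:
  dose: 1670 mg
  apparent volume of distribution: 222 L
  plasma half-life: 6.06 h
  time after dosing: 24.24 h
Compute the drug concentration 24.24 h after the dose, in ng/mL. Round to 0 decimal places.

470 ng/mL

C₀ = Dose / Vd = 1670 / 222 = 7.523 mg/L
k = ln2 / t½ = 0.693147 / 6.06 = 0.1144 h⁻¹
t / t½ = 24.24 / 6.06 = 4 half-lives
C = C₀ × (1/2)^4 = 7.523 × 0.06250 = 0.4702 mg/L
Convert: 0.4702 mg/L × 1000 = 470.2 ng/mL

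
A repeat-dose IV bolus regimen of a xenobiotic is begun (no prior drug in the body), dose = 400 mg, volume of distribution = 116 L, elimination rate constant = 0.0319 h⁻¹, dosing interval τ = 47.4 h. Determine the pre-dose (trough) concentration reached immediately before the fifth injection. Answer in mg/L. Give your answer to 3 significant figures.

0.973 mg/L

C₀ per dose = Dose / Vd = 400 / 116 = 3.448 mg/L
Fraction remaining after one interval: r = e^(−kτ) = e^(−0.03190 × 47.4) = 0.2205
Before dose 5, 4 doses have been given (aged 1τ, 2τ, 3τ, 4τ).
C_trough = C₀ × (r + r² + … + r^4) = C₀ × r(1−r^4)/(1−r)
        = 3.448 × 0.2205 × (1 − 0.002364) / (1 − 0.2205) = 0.9730 mg/L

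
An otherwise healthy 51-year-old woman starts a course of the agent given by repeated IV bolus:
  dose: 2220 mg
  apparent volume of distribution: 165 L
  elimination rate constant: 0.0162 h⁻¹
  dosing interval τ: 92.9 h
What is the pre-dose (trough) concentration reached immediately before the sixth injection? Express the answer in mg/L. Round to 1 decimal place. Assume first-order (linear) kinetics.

3.8 mg/L

C₀ per dose = Dose / Vd = 2220 / 165 = 13.45 mg/L
Fraction remaining after one interval: r = e^(−kτ) = e^(−0.01620 × 92.9) = 0.2220
Before dose 6, 5 doses have been given (aged 1τ, 2τ, 3τ, 4τ, 5τ).
C_trough = C₀ × (r + r² + … + r^5) = C₀ × r(1−r^5)/(1−r)
        = 13.45 × 0.2220 × (1 − 0.0005392) / (1 − 0.2220) = 3.836 mg/L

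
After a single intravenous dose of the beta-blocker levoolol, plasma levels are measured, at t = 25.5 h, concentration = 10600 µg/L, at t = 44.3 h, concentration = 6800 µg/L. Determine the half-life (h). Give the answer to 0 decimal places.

29 h

k = ln(C₁/C₂) / (t₂ − t₁) = ln(10600/6800) / (44.3 − 25.5)
  = 0.4439 / 18.80 = 0.02361 h⁻¹
t½ = ln2 / k = 0.693147 / 0.02361 = 29.36 h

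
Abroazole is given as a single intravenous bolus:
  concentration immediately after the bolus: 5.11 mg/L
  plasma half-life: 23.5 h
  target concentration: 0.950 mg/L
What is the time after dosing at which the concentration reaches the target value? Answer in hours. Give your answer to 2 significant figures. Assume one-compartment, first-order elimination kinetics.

57 h

k = ln2 / t½ = 0.693147 / 23.5 = 0.02950 h⁻¹
t = ln(C₀ / C) / k = ln(5.110 / 0.950) / 0.02950
  = ln(5.379) / 0.02950 = 1.683 / 0.02950 = 57.05 h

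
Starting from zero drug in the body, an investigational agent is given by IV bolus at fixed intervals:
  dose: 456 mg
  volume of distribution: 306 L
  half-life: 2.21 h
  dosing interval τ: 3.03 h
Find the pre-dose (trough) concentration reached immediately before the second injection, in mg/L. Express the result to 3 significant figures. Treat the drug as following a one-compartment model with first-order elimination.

0.576 mg/L

C₀ per dose = Dose / Vd = 456 / 306 = 1.490 mg/L
k = ln2 / t½ = 0.693147 / 2.21 = 0.3136 h⁻¹
Fraction remaining after one interval: r = e^(−kτ) = e^(−0.3136 × 3.03) = 0.3867
Before dose 2, 1 dose has been given (aged 1τ).
C_trough = C₀ × r = 1.490 × 0.3867 = 0.5762 mg/L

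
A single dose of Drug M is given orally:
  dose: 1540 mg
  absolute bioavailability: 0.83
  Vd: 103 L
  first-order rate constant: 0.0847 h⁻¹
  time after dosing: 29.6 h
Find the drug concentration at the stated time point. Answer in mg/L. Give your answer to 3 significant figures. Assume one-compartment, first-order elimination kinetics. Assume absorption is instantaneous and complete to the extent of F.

Amount reaching circulation = F × Dose = 0.83 × 1540 = 1278 mg
C₀ = F·Dose / Vd = 1278 / 103 = 12.41 mg/L
C = C₀ · e^(−k·t) = 12.41 × e^(−0.08470 × 29.6)
  = 12.41 × 0.08150 = 1.011 mg/L

1.01 mg/L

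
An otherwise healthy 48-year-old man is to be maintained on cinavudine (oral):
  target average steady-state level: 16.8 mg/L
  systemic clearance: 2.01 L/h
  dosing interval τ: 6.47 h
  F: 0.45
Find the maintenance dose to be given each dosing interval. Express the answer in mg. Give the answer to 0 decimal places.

At steady state, F × (Dose/τ) = Css × CL.
Dose = Css × CL × τ / F = 16.8 × 2.010 × 6.47 / 0.45 = 485.5 mg

486 mg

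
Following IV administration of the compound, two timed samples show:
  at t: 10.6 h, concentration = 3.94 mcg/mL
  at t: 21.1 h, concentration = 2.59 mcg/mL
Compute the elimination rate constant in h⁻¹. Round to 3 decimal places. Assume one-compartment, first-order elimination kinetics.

0.040 h⁻¹

k = ln(C₁/C₂) / (t₂ − t₁) = ln(3.94/2.59) / (21.1 − 10.6)
  = 0.4195 / 10.50 = 0.03995 h⁻¹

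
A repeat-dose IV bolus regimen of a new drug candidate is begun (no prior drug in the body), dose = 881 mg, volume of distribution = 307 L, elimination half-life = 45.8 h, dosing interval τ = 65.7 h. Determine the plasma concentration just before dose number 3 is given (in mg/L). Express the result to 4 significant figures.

C₀ per dose = Dose / Vd = 881 / 307 = 2.870 mg/L
k = ln2 / t½ = 0.693147 / 45.8 = 0.01513 h⁻¹
Fraction remaining after one interval: r = e^(−kτ) = e^(−0.01513 × 65.7) = 0.3701
Before dose 3, 2 doses have been given (aged 1τ, 2τ).
C_trough = C₀ × (r + r²) = 2.870 × (0.3701 + 0.1370) = 1.455 mg/L

1.455 mg/L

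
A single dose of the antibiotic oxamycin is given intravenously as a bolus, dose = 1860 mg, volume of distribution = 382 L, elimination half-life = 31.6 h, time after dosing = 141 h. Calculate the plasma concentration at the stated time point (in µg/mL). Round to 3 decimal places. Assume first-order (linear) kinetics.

C₀ = Dose / Vd = 1860 / 382 = 4.869 mg/L
k = ln2 / t½ = 0.693147 / 31.6 = 0.02194 h⁻¹
C = C₀ · e^(−k·t) = 4.869 × e^(−0.02194 × 141)
  = 4.869 × 0.04534 = 0.2208 mg/L
(0.2208 mg/L = 0.2208 µg/mL)

0.221 µg/mL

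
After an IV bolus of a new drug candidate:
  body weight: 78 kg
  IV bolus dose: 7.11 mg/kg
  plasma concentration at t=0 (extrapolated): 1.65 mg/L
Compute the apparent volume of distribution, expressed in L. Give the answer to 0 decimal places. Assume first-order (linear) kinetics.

336 L

Dose = 7.11 × 78 = 554.6 mg
Vd = Dose / C₀ = 554.6 / 1.65 = 336.1 L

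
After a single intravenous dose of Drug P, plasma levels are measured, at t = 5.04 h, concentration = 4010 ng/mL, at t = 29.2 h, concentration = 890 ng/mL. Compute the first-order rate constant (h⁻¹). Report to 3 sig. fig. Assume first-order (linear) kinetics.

0.0623 h⁻¹

k = ln(C₁/C₂) / (t₂ − t₁) = ln(4010/890) / (29.2 − 5.04)
  = 1.505 / 24.16 = 0.06229 h⁻¹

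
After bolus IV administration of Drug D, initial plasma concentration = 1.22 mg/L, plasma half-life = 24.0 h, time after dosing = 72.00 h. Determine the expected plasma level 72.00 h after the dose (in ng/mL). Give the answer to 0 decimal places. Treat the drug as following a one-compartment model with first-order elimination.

k = ln2 / t½ = 0.693147 / 24.0 = 0.02888 h⁻¹
t / t½ = 72.00 / 24.0 = 3 half-lives
C = C₀ × (1/2)^3 = 1.220 × 0.1250 = 0.1525 mg/L
Convert: 0.1525 mg/L × 1000 = 152.5 ng/mL

153 ng/mL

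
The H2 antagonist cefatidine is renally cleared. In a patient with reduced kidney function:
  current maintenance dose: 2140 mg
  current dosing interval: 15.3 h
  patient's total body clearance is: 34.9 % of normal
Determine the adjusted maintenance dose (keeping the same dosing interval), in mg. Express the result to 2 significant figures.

750 mg

To keep the same average steady-state level, dosing rate must scale with clearance.
CL ratio = 34.9 / 100 = 0.3490
New dose (same interval) = 2140 × 0.3490 = 746.9 mg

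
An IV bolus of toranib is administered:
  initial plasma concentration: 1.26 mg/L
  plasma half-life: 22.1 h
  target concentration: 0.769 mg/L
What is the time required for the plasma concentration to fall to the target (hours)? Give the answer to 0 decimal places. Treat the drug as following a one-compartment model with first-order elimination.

k = ln2 / t½ = 0.693147 / 22.1 = 0.03136 h⁻¹
t = ln(C₀ / C) / k = ln(1.260 / 0.769) / 0.03136
  = ln(1.638) / 0.03136 = 0.4935 / 0.03136 = 15.74 h

16 h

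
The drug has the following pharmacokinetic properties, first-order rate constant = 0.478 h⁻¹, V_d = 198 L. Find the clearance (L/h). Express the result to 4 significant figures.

94.64 L/h

CL = k × Vd = 0.478 × 198 = 94.64 L/h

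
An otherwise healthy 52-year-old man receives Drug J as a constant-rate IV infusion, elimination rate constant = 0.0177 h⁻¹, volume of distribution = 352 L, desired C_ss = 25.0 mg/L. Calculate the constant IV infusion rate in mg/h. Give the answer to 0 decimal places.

CL = k × Vd = 0.01770 × 352 = 6.230 L/h
At steady state, infusion rate R₀ = Css × CL = 25.0 × 6.230 = 155.8 mg/h

156 mg/h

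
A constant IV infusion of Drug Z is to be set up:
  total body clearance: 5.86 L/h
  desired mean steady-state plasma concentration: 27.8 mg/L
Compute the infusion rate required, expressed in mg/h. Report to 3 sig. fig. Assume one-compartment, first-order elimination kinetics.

At steady state, infusion rate R₀ = Css × CL = 27.8 × 5.860 = 162.9 mg/h

163 mg/h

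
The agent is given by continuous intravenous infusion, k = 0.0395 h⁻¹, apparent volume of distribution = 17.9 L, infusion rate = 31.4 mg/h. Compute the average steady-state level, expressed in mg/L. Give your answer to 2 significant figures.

44 mg/L

CL = k × Vd = 0.03950 × 17.9 = 0.7071 L/h
At steady state Css = R₀ / CL = 31.4 / 0.7071 = 44.41 mg/L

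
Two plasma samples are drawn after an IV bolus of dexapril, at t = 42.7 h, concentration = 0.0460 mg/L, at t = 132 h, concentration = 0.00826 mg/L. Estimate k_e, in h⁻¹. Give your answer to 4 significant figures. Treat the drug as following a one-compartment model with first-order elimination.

k = ln(C₁/C₂) / (t₂ − t₁) = ln(0.0460/0.00826) / (132 − 42.7)
  = 1.717 / 89.30 = 0.01923 h⁻¹

0.01923 h⁻¹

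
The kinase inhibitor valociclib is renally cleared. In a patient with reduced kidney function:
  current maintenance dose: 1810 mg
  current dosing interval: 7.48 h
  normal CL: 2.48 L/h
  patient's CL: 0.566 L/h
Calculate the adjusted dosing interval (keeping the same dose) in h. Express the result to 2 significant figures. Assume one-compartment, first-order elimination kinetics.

33 h

To keep the same average steady-state level, dosing rate must scale with clearance.
CL ratio = 0.566 / 2.48 = 0.2282
New interval (same dose) = 7.48 / 0.2282 = 32.78 h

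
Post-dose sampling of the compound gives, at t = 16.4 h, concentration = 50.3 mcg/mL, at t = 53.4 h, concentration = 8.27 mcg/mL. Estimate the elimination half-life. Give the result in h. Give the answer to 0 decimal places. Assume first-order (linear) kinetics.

14 h

k = ln(C₁/C₂) / (t₂ − t₁) = ln(50.3/8.27) / (53.4 − 16.4)
  = 1.805 / 37.00 = 0.04878 h⁻¹
t½ = ln2 / k = 0.693147 / 0.04878 = 14.21 h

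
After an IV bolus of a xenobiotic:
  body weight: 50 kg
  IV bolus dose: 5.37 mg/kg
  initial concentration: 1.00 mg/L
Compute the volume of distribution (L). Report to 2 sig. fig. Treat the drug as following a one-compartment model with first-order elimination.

270 L

Dose = 5.37 × 50 = 268.5 mg
Vd = Dose / C₀ = 268.5 / 1.00 = 268.5 L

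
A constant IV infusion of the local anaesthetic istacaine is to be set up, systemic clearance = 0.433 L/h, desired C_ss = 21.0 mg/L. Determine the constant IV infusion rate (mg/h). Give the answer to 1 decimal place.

At steady state, infusion rate R₀ = Css × CL = 21.0 × 0.4330 = 9.093 mg/h

9.1 mg/h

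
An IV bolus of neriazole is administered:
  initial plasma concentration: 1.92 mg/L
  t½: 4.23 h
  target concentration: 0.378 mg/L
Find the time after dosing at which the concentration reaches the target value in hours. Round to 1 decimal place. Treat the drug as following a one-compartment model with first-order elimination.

9.9 h

k = ln2 / t½ = 0.693147 / 4.23 = 0.1639 h⁻¹
t = ln(C₀ / C) / k = ln(1.920 / 0.378) / 0.1639
  = ln(5.079) / 0.1639 = 1.625 / 0.1639 = 9.915 h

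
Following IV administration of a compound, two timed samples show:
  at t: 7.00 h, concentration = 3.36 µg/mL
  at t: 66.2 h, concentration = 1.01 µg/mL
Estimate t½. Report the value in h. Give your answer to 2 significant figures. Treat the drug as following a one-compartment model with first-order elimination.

k = ln(C₁/C₂) / (t₂ − t₁) = ln(3.36/1.01) / (66.2 − 7.00)
  = 1.202 / 59.20 = 0.02030 h⁻¹
t½ = ln2 / k = 0.693147 / 0.02030 = 34.15 h

34 h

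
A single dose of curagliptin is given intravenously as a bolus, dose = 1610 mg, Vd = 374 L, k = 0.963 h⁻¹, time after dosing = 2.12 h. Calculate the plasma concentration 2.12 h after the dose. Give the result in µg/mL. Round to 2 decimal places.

C₀ = Dose / Vd = 1610 / 374 = 4.305 mg/L
C = C₀ · e^(−k·t) = 4.305 × e^(−0.9630 × 2.12)
  = 4.305 × 0.1298 = 0.5588 mg/L
(0.5588 mg/L = 0.5588 µg/mL)

0.56 µg/mL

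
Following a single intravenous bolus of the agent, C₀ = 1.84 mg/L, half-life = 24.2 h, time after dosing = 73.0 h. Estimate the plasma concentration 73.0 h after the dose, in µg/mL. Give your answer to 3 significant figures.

k = ln2 / t½ = 0.693147 / 24.2 = 0.02864 h⁻¹
C = C₀ · e^(−k·t) = 1.840 × e^(−0.02864 × 73.0)
  = 1.840 × 0.1236 = 0.2274 mg/L
(0.2274 mg/L = 0.2274 µg/mL)

0.227 µg/mL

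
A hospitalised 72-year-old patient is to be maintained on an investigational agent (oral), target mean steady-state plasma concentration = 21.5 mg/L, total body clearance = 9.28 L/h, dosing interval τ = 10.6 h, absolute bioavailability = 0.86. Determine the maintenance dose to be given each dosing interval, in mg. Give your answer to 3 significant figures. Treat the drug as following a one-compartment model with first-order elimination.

2460 mg

At steady state, F × (Dose/τ) = Css × CL.
Dose = Css × CL × τ / F = 21.5 × 9.280 × 10.6 / 0.86 = 2459 mg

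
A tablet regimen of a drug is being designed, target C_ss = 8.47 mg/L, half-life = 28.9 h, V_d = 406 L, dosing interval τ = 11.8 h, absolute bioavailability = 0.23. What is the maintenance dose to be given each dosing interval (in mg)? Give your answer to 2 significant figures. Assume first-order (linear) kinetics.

4200 mg

k = ln2 / t½ = 0.693147 / 28.9 = 0.02398 h⁻¹
CL = k × Vd = 0.02398 × 406 = 9.736 L/h
At steady state, F × (Dose/τ) = Css × CL.
Dose = Css × CL × τ / F = 8.47 × 9.736 × 11.8 / 0.23 = 4231 mg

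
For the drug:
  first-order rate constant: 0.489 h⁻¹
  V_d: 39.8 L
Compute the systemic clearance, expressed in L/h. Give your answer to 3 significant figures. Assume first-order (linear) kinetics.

CL = k × Vd = 0.489 × 39.8 = 19.46 L/h

19.5 L/h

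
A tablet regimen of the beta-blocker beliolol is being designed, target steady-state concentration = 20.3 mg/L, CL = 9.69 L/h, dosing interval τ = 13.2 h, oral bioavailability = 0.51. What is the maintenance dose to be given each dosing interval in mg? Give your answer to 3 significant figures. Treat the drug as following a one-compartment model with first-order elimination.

At steady state, F × (Dose/τ) = Css × CL.
Dose = Css × CL × τ / F = 20.3 × 9.690 × 13.2 / 0.51 = 5091 mg

5090 mg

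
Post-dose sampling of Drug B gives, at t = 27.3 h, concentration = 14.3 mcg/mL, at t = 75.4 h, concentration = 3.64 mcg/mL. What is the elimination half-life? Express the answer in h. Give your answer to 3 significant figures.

k = ln(C₁/C₂) / (t₂ − t₁) = ln(14.3/3.64) / (75.4 − 27.3)
  = 1.368 / 48.10 = 0.02844 h⁻¹
t½ = ln2 / k = 0.693147 / 0.02844 = 24.37 h

24.4 h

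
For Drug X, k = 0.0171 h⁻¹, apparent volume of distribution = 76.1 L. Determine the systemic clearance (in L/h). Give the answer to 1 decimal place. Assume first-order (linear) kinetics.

CL = k × Vd = 0.0171 × 76.1 = 1.301 L/h

1.3 L/h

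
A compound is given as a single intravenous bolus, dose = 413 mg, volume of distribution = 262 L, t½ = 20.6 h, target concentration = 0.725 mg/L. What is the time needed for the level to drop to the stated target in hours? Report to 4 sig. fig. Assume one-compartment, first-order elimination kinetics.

23.08 h

C₀ = Dose / Vd = 413.0 / 262 = 1.576 mg/L
k = ln2 / t½ = 0.693147 / 20.6 = 0.03365 h⁻¹
t = ln(C₀ / C) / k = ln(1.576 / 0.725) / 0.03365
  = ln(2.174) / 0.03365 = 0.7766 / 0.03365 = 23.08 h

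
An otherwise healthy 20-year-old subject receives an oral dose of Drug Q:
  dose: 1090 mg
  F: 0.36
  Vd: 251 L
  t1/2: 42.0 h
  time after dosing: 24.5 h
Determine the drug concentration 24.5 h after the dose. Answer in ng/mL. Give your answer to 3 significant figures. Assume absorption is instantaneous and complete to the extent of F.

Amount reaching circulation = F × Dose = 0.36 × 1090 = 392.4 mg
C₀ = F·Dose / Vd = 392.4 / 251 = 1.563 mg/L
k = ln2 / t½ = 0.693147 / 42.0 = 0.01650 h⁻¹
C = C₀ · e^(−k·t) = 1.563 × e^(−0.01650 × 24.5)
  = 1.563 × 0.6675 = 1.043 mg/L
Convert: 1.043 mg/L × 1000 = 1043 ng/mL

1040 ng/mL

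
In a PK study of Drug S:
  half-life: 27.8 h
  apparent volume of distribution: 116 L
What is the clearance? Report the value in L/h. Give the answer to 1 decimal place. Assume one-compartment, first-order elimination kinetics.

k = ln2 / t½ = 0.693147 / 27.8 = 0.02493 h⁻¹
CL = k × Vd = 0.02493 × 116 = 2.892 L/h

2.9 L/h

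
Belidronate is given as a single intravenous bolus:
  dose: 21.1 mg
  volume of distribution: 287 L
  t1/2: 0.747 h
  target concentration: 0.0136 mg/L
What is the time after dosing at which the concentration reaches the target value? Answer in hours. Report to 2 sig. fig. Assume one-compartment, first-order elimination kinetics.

1.8 h

C₀ = Dose / Vd = 21.10 / 287 = 0.07352 mg/L
k = ln2 / t½ = 0.693147 / 0.747 = 0.9279 h⁻¹
t = ln(C₀ / C) / k = ln(0.07352 / 0.0136) / 0.9279
  = ln(5.406) / 0.9279 = 1.688 / 0.9279 = 1.819 h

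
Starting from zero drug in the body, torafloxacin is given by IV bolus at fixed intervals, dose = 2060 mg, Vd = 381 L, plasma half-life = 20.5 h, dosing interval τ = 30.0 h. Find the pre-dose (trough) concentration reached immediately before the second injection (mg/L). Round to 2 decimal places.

1.96 mg/L

C₀ per dose = Dose / Vd = 2060 / 381 = 5.407 mg/L
k = ln2 / t½ = 0.693147 / 20.5 = 0.03381 h⁻¹
Fraction remaining after one interval: r = e^(−kτ) = e^(−0.03381 × 30.0) = 0.3627
Before dose 2, 1 dose has been given (aged 1τ).
C_trough = C₀ × r = 5.407 × 0.3627 = 1.961 mg/L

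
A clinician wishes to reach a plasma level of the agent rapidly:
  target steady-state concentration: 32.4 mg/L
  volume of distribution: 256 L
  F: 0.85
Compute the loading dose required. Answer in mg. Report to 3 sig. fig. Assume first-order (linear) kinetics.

9760 mg

LD = Css × Vd / F = 32.4 × 256 / 0.85 = 9758 mg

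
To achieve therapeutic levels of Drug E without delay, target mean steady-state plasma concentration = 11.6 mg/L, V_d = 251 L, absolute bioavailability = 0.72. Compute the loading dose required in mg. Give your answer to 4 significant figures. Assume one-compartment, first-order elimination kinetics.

LD = Css × Vd / F = 11.6 × 251 / 0.72 = 4044 mg

4044 mg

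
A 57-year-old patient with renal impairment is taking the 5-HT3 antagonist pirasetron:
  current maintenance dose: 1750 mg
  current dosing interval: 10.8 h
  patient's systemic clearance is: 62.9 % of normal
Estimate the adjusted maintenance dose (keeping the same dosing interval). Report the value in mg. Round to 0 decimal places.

To keep the same average steady-state level, dosing rate must scale with clearance.
CL ratio = 62.9 / 100 = 0.6290
New dose (same interval) = 1750 × 0.6290 = 1101 mg

1101 mg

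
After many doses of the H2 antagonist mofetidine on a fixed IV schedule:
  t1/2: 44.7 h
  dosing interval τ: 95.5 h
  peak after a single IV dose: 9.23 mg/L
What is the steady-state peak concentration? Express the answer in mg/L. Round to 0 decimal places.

k = ln2 / t½ = 0.693147 / 44.7 = 0.01551 h⁻¹
e^(−kτ) = e^(−0.01551 × 95.5) = 0.2274
Accumulation ratio R = 1 / (1 − e^(−kτ)) = 1 / (1 − 0.2274) = 1.294
Steady-state peak = C₀ × R = 9.23 × 1.294 = 11.94 mg/L

12 mg/L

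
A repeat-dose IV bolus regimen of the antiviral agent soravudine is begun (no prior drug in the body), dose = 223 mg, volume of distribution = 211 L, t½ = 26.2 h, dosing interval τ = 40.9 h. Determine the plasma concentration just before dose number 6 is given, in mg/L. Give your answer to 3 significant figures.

0.539 mg/L

C₀ per dose = Dose / Vd = 223 / 211 = 1.057 mg/L
k = ln2 / t½ = 0.693147 / 26.2 = 0.02646 h⁻¹
Fraction remaining after one interval: r = e^(−kτ) = e^(−0.02646 × 40.9) = 0.3388
Before dose 6, 5 doses have been given (aged 1τ, 2τ, 3τ, 4τ, 5τ).
C_trough = C₀ × (r + r² + … + r^5) = C₀ × r(1−r^5)/(1−r)
        = 1.057 × 0.3388 × (1 − 0.004464) / (1 − 0.3388) = 0.5392 mg/L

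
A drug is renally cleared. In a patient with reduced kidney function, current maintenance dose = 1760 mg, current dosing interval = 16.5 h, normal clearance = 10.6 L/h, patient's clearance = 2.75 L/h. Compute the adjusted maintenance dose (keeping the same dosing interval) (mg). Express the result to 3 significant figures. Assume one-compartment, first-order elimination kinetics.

To keep the same average steady-state level, dosing rate must scale with clearance.
CL ratio = 2.75 / 10.6 = 0.2594
New dose (same interval) = 1760 × 0.2594 = 456.5 mg

457 mg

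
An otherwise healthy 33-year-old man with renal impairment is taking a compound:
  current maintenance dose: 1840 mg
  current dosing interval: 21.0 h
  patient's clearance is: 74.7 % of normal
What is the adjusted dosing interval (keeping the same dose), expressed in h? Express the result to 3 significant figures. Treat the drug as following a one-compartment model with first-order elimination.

28.1 h

To keep the same average steady-state level, dosing rate must scale with clearance.
CL ratio = 74.7 / 100 = 0.7470
New interval (same dose) = 21.0 / 0.7470 = 28.11 h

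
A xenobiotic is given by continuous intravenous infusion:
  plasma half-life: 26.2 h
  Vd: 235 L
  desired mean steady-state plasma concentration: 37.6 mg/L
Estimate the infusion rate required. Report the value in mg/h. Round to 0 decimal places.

k = ln2 / t½ = 0.693147 / 26.2 = 0.02646 h⁻¹
CL = k × Vd = 0.02646 × 235 = 6.218 L/h
At steady state, infusion rate R₀ = Css × CL = 37.6 × 6.218 = 233.8 mg/h

234 mg/h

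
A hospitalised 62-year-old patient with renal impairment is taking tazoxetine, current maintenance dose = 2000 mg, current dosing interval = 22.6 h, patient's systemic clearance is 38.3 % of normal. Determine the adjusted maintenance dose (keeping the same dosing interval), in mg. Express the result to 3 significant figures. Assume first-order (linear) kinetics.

766 mg

To keep the same average steady-state level, dosing rate must scale with clearance.
CL ratio = 38.3 / 100 = 0.3830
New dose (same interval) = 2000 × 0.3830 = 766.0 mg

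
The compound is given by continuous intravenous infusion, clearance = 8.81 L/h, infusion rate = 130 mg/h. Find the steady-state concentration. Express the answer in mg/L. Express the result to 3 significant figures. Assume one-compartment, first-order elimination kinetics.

14.8 mg/L

At steady state Css = R₀ / CL = 130 / 8.810 = 14.76 mg/L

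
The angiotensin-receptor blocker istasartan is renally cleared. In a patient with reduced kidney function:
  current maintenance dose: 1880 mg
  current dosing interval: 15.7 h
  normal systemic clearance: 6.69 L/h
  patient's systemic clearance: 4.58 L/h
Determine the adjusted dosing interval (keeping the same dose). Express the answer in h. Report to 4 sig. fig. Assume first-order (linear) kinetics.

22.93 h

To keep the same average steady-state level, dosing rate must scale with clearance.
CL ratio = 4.58 / 6.69 = 0.6846
New interval (same dose) = 15.7 / 0.6846 = 22.93 h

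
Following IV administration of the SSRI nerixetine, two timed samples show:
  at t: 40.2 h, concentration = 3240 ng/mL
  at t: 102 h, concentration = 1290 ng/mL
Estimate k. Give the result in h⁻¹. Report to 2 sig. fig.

0.015 h⁻¹

k = ln(C₁/C₂) / (t₂ − t₁) = ln(3240/1290) / (102 − 40.2)
  = 0.9209 / 61.80 = 0.01490 h⁻¹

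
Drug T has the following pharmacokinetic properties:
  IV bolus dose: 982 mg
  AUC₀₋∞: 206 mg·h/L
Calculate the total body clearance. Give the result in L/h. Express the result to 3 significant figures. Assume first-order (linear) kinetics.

4.77 L/h

CL = Dose / AUC = 982 / 206 = 4.767 L/h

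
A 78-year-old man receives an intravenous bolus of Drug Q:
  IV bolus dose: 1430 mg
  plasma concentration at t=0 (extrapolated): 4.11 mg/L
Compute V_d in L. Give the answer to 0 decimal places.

Vd = Dose / C₀ = 1430 / 4.11 = 347.9 L

348 L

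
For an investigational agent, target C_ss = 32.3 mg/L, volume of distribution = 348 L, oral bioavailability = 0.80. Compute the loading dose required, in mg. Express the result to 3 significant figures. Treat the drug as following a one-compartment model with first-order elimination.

14100 mg

LD = Css × Vd / F = 32.3 × 348 / 0.80 = 14050 mg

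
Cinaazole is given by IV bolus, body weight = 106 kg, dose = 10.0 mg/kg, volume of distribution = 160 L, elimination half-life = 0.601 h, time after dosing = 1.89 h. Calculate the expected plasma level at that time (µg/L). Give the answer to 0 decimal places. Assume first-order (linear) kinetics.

Total dose = 10.0 × 106 = 1060 mg
C₀ = Dose / Vd = 1060 / 160 = 6.625 mg/L
k = ln2 / t½ = 0.693147 / 0.601 = 1.153 h⁻¹
C = C₀ · e^(−k·t) = 6.625 × e^(−1.153 × 1.89)
  = 6.625 × 0.1131 = 0.7493 mg/L
Convert: 0.7493 mg/L × 1000 = 749.3 µg/L

749 µg/L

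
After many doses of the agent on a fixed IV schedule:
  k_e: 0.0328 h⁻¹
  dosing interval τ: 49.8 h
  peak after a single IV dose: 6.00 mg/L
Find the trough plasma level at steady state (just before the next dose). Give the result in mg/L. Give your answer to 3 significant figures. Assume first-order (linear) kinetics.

1.46 mg/L

e^(−kτ) = e^(−0.03280 × 49.8) = 0.1953
Accumulation ratio R = 1 / (1 − e^(−kτ)) = 1 / (1 − 0.1953) = 1.243
Steady-state trough = C₀ × R × e^(−kτ) = 6.00 × 1.243 × 0.1953 = 1.457 mg/L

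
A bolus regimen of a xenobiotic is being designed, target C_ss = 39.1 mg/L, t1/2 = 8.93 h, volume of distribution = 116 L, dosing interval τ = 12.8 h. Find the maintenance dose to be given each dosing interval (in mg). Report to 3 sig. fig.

k = ln2 / t½ = 0.693147 / 8.93 = 0.07762 h⁻¹
CL = k × Vd = 0.07762 × 116 = 9.004 L/h
At steady state, Dose/τ = Css × CL.
Dose = Css × CL × τ = 39.1 × 9.004 × 12.8 = 4506 mg

4510 mg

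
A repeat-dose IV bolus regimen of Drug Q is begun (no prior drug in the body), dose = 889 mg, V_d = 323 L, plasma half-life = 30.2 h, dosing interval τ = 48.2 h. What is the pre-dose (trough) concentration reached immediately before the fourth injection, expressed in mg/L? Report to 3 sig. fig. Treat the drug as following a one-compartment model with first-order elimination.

1.31 mg/L

C₀ per dose = Dose / Vd = 889 / 323 = 2.752 mg/L
k = ln2 / t½ = 0.693147 / 30.2 = 0.02295 h⁻¹
Fraction remaining after one interval: r = e^(−kτ) = e^(−0.02295 × 48.2) = 0.3308
Before dose 4, 3 doses have been given (aged 1τ, 2τ, 3τ).
C_trough = C₀ × (r + r² + … + r^3) = C₀ × r(1−r^3)/(1−r)
        = 2.752 × 0.3308 × (1 − 0.03620) / (1 − 0.3308) = 1.311 mg/L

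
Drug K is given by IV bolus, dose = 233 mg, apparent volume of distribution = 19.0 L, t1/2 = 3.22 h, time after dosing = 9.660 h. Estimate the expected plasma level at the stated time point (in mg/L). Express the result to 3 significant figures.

1.53 mg/L

C₀ = Dose / Vd = 233.0 / 19.0 = 12.26 mg/L
k = ln2 / t½ = 0.693147 / 3.22 = 0.2153 h⁻¹
t / t½ = 9.660 / 3.22 = 3 half-lives
C = C₀ × (1/2)^3 = 12.26 × 0.1250 = 1.533 mg/L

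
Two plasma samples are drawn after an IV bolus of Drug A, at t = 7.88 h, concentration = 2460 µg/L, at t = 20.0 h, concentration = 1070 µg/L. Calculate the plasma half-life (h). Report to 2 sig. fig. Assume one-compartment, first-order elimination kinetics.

k = ln(C₁/C₂) / (t₂ − t₁) = ln(2460/1070) / (20.0 − 7.88)
  = 0.8325 / 12.12 = 0.06869 h⁻¹
t½ = ln2 / k = 0.693147 / 0.06869 = 10.09 h

10 h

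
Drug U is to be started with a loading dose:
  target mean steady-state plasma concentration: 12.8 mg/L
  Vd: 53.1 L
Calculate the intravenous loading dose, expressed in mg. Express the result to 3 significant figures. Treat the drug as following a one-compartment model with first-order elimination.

680 mg

LD = Css × Vd = 12.8 × 53.1 = 679.7 mg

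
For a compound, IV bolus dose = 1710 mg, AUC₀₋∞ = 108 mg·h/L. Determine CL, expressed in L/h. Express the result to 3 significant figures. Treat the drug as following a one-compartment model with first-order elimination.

15.8 L/h

CL = Dose / AUC = 1710 / 108 = 15.83 L/h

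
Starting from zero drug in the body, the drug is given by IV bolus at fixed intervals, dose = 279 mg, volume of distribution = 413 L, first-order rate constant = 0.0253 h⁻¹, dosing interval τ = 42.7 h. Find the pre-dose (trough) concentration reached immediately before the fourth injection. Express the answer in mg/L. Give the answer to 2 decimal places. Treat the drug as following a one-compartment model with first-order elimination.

C₀ per dose = Dose / Vd = 279 / 413 = 0.6755 mg/L
Fraction remaining after one interval: r = e^(−kτ) = e^(−0.02530 × 42.7) = 0.3395
Before dose 4, 3 doses have been given (aged 1τ, 2τ, 3τ).
C_trough = C₀ × (r + r² + … + r^3) = C₀ × r(1−r^3)/(1−r)
        = 0.6755 × 0.3395 × (1 − 0.03913) / (1 − 0.3395) = 0.3336 mg/L

0.33 mg/L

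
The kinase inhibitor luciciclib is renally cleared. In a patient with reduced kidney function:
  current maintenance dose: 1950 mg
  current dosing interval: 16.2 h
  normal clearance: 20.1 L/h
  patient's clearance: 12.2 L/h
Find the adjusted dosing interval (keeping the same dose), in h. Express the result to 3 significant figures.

To keep the same average steady-state level, dosing rate must scale with clearance.
CL ratio = 12.2 / 20.1 = 0.6070
New interval (same dose) = 16.2 / 0.6070 = 26.69 h

26.7 h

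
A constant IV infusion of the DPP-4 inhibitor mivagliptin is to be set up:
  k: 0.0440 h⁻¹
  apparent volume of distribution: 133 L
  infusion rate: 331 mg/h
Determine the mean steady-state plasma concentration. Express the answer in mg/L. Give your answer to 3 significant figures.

CL = k × Vd = 0.04400 × 133 = 5.852 L/h
At steady state Css = R₀ / CL = 331 / 5.852 = 56.56 mg/L

56.6 mg/L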